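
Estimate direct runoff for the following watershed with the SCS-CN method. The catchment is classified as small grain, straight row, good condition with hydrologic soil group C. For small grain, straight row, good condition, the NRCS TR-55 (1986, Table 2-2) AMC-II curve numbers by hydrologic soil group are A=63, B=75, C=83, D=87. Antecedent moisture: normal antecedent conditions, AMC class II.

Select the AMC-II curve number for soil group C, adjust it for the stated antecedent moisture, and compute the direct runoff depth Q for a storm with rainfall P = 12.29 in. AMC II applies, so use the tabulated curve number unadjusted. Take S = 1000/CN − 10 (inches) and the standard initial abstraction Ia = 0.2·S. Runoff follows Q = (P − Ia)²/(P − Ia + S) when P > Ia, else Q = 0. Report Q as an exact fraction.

NRCS table: small grain, straight row, good condition, soil group C → CN(II) = 83
CN(II) = 83; AMC II needs no correction.
Max retention: S = 1000/83 − 10 = 170/83 in (≈ 2.048 in)
Ia = 0.2S: 0.2·2.048 = 0.410 in (exactly 34/83)
Since P=12.290 > Ia=0.410: effective rainfall P−Ia = 98607/8300 in
Q: (98607/8300)² ÷ (115607/8300) = 9723340449/959538100 in (≈ 10.133 in)

Q = 9723340449/959538100 in ≈ 10.133 in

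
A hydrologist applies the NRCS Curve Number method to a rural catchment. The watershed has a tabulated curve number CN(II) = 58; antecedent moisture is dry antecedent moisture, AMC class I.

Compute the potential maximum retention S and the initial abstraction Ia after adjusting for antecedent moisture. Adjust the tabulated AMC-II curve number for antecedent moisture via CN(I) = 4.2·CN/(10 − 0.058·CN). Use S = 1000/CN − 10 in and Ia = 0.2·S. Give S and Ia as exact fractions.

S = 500/29 in ≈ 17.241 in; Ia = 100/29 in ≈ 3.448 in

Dry (AMC I): CN(I) = 4.2·58/(10 − 0.058·58) = (1218/5)/(1659/250) = 2900/79 ≈ 36.709
Max retention: S = 1000/(2900/79) − 10 = 500/29 in (≈ 17.241 in)
Ia = 0.2S: 0.2·17.241 = 3.448 in (exactly 100/29)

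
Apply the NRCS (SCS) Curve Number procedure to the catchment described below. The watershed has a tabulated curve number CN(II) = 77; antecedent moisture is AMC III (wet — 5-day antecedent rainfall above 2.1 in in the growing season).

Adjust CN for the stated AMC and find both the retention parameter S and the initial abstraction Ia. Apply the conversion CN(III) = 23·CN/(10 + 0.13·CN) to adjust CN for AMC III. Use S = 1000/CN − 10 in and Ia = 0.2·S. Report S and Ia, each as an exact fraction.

Wet (AMC III): CN(III) = 23·77/(10 + 0.13·77) = 1771/(2001/100) = 7700/87 ≈ 88.506
S = 1000/(7700/87) − 10 = 100/77 in ≈ 1.299 in
Ia = 0.2·(100/77) = 20/77 in ≈ 0.260 in

S = 100/77 in ≈ 1.299 in; Ia = 20/77 in ≈ 0.260 in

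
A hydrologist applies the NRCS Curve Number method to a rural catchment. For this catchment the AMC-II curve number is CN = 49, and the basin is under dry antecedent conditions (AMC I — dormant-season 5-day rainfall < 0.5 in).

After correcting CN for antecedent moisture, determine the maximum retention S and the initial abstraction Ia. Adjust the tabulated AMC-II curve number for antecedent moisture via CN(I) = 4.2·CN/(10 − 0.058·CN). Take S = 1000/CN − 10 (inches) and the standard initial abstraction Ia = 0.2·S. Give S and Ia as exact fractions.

S = 8500/343 in ≈ 24.781 in; Ia = 1700/343 in ≈ 4.956 in

CN(I) from CN(II)=49: (4.2·49)/(10 − 0.058·49) = 34300/1193 ≈ 28.751
Retention S: 1000/CN − 10 with CN=28.751 → S = 8500/343 ≈ 24.781 in
Ia = 0.2·(8500/343) = 1700/343 in ≈ 4.956 in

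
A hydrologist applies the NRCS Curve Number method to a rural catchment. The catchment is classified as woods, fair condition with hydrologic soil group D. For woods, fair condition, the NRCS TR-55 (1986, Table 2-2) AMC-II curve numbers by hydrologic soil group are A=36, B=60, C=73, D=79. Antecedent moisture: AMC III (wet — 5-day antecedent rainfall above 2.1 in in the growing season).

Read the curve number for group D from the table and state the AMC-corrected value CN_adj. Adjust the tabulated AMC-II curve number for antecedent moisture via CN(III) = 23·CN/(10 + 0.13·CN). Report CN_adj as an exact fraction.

NRCS table: woods, fair condition, soil group D → CN(II) = 79
Wet (AMC III): CN(III) = 23·79/(10 + 0.13·79) = 1817/(2027/100) = 181700/2027 ≈ 89.640

CN_adj = 181700/2027 ≈ 89.640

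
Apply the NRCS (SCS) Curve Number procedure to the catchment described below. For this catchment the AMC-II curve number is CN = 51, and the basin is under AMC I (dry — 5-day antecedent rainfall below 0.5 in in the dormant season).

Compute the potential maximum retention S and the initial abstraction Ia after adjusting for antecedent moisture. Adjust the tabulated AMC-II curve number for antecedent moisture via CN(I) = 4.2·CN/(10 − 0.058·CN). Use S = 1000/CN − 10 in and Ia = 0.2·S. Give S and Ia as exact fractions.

Dry (AMC I): CN(I) = 4.2·51/(10 − 0.058·51) = (1071/5)/(3521/500) = 15300/503 ≈ 30.417
S = 1000/(15300/503) − 10 = 3500/153 in ≈ 22.876 in
Ia = 0.2S: 0.2·22.876 = 4.575 in (exactly 700/153)

S = 3500/153 in ≈ 22.876 in; Ia = 700/153 in ≈ 4.575 in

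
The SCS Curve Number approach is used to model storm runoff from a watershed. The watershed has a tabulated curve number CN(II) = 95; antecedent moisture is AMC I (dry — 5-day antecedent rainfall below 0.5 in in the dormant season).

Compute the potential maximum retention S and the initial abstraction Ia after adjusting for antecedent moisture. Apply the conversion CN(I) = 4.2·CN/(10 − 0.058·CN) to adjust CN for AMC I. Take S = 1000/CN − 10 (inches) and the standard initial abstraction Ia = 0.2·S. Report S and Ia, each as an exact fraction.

S = 500/399 in ≈ 1.253 in; Ia = 100/399 in ≈ 0.251 in

Adjust CN=95 to AMC I: 4.2·95/(10 − 0.058·95) → 399 ÷ (449/100) = 39900/449 ≈ 88.864
Max retention: S = 1000/(39900/449) − 10 = 500/399 in (≈ 1.253 in)
Ia = 0.2S: 0.2·1.253 = 0.251 in (exactly 100/399)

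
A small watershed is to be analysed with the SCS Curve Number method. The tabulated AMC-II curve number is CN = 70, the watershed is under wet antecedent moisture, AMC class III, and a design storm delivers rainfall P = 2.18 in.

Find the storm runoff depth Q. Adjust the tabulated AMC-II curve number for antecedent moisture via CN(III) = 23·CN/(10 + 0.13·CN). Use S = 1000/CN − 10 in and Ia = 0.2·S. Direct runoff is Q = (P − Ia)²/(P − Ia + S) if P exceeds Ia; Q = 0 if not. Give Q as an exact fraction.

Q = 211673401/237869450 in ≈ 0.890 in

Wet (AMC III): CN(III) = 23·70/(10 + 0.13·70) = 1610/(191/10) = 16100/191 ≈ 84.293
S = 1000/(16100/191) − 10 = 300/161 in ≈ 1.863 in
Initial abstraction Ia = S/5 = (300/161)/5 = 60/161 ≈ 0.373 in
Excess rainfall: 2.180 − 0.373 = 1.807 in; P > Ia so Q > 0
Q = (14549/8050)²/((14549/8050) + 300/161) = (211673401/64802500)/(29549/8050) = 211673401/237869450 in ≈ 0.890 in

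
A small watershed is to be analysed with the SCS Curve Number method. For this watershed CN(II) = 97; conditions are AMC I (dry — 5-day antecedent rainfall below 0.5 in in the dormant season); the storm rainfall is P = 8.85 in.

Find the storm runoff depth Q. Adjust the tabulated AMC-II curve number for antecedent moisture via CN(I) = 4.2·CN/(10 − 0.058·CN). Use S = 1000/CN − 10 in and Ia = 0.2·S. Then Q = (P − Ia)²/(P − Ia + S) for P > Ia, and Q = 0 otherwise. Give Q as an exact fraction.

Q = 13967221489/1740725140 in ≈ 8.024 in

Adjust CN=97 to AMC I: 4.2·97/(10 − 0.058·97) → (2037/5) ÷ (2187/500) = 67900/729 ≈ 93.141
S = 1000/(67900/729) − 10 = 500/679 in ≈ 0.736 in
Ia = 0.2S: 0.2·0.736 = 0.147 in (exactly 100/679)
Since P=8.850 > Ia=0.147: effective rainfall P−Ia = 118183/13580 in
Q: (118183/13580)² ÷ (128183/13580) = 13967221489/1740725140 in (≈ 8.024 in)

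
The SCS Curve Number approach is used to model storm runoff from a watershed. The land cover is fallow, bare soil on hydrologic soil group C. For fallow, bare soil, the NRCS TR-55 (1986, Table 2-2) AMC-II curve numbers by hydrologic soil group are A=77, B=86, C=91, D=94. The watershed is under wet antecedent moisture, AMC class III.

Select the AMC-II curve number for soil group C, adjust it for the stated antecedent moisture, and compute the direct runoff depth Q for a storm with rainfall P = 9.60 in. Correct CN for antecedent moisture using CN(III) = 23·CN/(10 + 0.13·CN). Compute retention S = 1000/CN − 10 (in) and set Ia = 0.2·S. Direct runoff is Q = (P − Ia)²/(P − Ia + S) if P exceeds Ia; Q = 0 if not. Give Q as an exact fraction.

NRCS table: fallow, bare soil, soil group C → CN(II) = 91
CN(III) from CN(II)=91: (23·91)/(10 + 0.13·91) = 209300/2183 ≈ 95.877
Retention S: 1000/CN − 10 with CN=95.877 → S = 900/2093 ≈ 0.430 in
Ia = 0.2·(900/2093) = 180/2093 in ≈ 0.086 in
P − Ia = 9.600 − 0.086 = 99564/10465 ≈ 9.514 in (> 0, runoff occurs)
Runoff Q = (P−Ia)²/(P−Ia+S) = (9.514)²/(9.514+0.430) = 206520627/22688120 ≈ 9.103 in

Q = 206520627/22688120 in ≈ 9.103 in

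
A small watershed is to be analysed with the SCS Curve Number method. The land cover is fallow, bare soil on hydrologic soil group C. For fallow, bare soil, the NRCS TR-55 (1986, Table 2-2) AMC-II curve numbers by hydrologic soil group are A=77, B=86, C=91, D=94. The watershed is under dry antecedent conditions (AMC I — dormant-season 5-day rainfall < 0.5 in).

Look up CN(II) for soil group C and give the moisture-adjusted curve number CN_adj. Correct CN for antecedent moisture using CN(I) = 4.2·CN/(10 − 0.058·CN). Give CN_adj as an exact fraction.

CN_adj = 63700/787 ≈ 80.940

NRCS table: fallow, bare soil, soil group C → CN(II) = 91
Dry (AMC I): CN(I) = 4.2·91/(10 − 0.058·91) = (1911/5)/(2361/500) = 63700/787 ≈ 80.940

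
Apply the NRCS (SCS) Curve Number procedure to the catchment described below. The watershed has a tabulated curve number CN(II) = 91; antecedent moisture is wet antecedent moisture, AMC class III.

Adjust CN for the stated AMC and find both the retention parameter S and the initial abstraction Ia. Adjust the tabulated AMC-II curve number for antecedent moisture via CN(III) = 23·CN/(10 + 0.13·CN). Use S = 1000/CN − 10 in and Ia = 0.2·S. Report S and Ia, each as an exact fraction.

S = 900/2093 in ≈ 0.430 in; Ia = 180/2093 in ≈ 0.086 in

Adjust CN=91 to AMC III: 23·91/(10 + 0.13·91) → 2093 ÷ (2183/100) = 209300/2183 ≈ 95.877
Max retention: S = 1000/(209300/2183) − 10 = 900/2093 in (≈ 0.430 in)
Ia = 0.2S: 0.2·0.430 = 0.086 in (exactly 180/2093)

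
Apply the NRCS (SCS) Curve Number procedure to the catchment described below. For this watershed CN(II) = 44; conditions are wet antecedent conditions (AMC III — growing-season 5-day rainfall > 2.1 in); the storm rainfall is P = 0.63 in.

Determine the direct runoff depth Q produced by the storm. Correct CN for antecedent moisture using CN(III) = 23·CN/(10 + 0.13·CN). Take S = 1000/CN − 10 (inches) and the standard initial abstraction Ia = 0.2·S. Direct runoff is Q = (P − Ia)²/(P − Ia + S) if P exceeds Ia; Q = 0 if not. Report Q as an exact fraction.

Adjust CN=44 to AMC III: 23·44/(10 + 0.13·44) → 1012 ÷ (393/25) = 25300/393 ≈ 64.377
Max retention: S = 1000/(25300/393) − 10 = 1400/253 in (≈ 5.534 in)
Initial abstraction Ia = S/5 = (1400/253)/5 = 280/253 ≈ 1.107 in
P = 0.630 ≤ Ia = 1.107 in: entire storm abstracted, Q = 0.

Q = 0 in ≈ 0.000 in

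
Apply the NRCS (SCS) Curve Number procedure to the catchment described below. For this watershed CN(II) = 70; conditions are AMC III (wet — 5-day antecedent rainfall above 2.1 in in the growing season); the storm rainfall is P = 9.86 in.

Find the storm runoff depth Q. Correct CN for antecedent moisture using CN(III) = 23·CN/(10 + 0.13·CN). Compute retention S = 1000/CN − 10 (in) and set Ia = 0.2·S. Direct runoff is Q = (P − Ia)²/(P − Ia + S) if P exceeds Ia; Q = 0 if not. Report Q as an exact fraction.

Wet (AMC III): CN(III) = 23·70/(10 + 0.13·70) = 1610/(191/10) = 16100/191 ≈ 84.293
Max retention: S = 1000/(16100/191) − 10 = 300/161 in (≈ 1.863 in)
Ia = 0.2S: 0.2·1.863 = 0.373 in (exactly 60/161)
P − Ia = 9.860 − 0.373 = 76373/8050 ≈ 9.487 in (> 0, runoff occurs)
Q = (76373/8050)²/((76373/8050) + 300/161) = (5832835129/64802500)/(91373/8050) = 5832835129/735552650 in ≈ 7.930 in

Q = 5832835129/735552650 in ≈ 7.930 in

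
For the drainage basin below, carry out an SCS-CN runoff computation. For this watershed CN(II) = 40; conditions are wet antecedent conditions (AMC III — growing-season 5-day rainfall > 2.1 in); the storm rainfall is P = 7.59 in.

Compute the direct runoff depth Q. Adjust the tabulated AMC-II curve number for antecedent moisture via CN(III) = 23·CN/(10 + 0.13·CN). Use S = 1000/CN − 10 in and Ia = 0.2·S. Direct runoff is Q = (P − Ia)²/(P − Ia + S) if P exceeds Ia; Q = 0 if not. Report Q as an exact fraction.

Q = 23222761/7527900 in ≈ 3.085 in

Wet (AMC III): CN(III) = 23·40/(10 + 0.13·40) = 920/(76/5) = 1150/19 ≈ 60.526
Retention S: 1000/CN − 10 with CN=60.526 → S = 150/23 ≈ 6.522 in
Ia = 0.2·(150/23) = 30/23 in ≈ 1.304 in
Excess rainfall: 7.590 − 1.304 = 6.286 in; P > Ia so Q > 0
Q = (14457/2300)²/((14457/2300) + 150/23) = (209004849/5290000)/(29457/2300) = 23222761/7527900 in ≈ 3.085 in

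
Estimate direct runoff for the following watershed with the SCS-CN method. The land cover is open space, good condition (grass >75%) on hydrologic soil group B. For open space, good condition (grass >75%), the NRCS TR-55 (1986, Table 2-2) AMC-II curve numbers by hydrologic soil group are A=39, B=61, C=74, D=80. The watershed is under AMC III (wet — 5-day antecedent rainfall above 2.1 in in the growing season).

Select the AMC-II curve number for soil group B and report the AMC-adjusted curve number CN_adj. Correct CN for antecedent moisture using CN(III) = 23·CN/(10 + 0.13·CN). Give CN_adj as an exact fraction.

CN_adj = 140300/1793 ≈ 78.249

NRCS table: open space, good condition (grass >75%), soil group B → CN(II) = 61
Adjust CN=61 to AMC III: 23·61/(10 + 0.13·61) → 1403 ÷ (1793/100) = 140300/1793 ≈ 78.249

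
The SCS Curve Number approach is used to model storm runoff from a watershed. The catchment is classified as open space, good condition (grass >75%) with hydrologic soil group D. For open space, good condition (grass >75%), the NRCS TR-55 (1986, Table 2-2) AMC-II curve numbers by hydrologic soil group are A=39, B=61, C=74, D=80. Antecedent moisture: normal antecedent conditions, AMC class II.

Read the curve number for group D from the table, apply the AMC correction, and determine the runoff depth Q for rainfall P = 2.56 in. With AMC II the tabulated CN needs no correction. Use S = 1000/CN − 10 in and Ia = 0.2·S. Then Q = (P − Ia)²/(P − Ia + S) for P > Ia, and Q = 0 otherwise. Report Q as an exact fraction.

Q = 10609/11400 in ≈ 0.931 in

NRCS table: open space, good condition (grass >75%), soil group D → CN(II) = 80
AMC II — tabulated CN = 80 applies directly.
S = 1000/80 − 10 = 5/2 in ≈ 2.500 in
Ia = 0.2S: 0.2·2.500 = 0.500 in (exactly 1/2)
P − Ia = 2.560 − 0.500 = 103/50 ≈ 2.060 in (> 0, runoff occurs)
Q = (103/50)²/((103/50) + 5/2) = (10609/2500)/(114/25) = 10609/11400 in ≈ 0.931 in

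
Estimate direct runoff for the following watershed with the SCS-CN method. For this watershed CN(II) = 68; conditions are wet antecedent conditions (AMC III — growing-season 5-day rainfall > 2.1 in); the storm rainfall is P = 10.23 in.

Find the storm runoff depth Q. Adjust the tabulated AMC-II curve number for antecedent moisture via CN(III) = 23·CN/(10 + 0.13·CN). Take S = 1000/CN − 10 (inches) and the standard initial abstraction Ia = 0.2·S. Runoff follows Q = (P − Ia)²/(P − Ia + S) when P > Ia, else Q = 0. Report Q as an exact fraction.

Q = 147450624049/18142126300 in ≈ 8.128 in

Adjust CN=68 to AMC III: 23·68/(10 + 0.13·68) → 1564 ÷ (471/25) = 39100/471 ≈ 83.015
S = 1000/(39100/471) − 10 = 800/391 in ≈ 2.046 in
Initial abstraction Ia = S/5 = (800/391)/5 = 160/391 ≈ 0.409 in
Since P=10.230 > Ia=0.409: effective rainfall P−Ia = 383993/39100 in
Q: (383993/39100)² ÷ (463993/39100) = 147450624049/18142126300 in (≈ 8.128 in)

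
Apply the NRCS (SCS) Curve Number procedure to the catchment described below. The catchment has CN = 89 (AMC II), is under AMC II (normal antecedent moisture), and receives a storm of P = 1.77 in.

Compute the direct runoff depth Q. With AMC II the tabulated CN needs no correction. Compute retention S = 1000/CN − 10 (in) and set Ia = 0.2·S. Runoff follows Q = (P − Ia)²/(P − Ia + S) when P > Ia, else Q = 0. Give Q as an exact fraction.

Q = 183683809/218521700 in ≈ 0.841 in

AMC II — tabulated CN = 89 applies directly.
Retention S: 1000/CN − 10 with CN=89.000 → S = 110/89 ≈ 1.236 in
Ia = 0.2S: 0.2·1.236 = 0.247 in (exactly 22/89)
Excess rainfall: 1.770 − 0.247 = 1.523 in; P > Ia so Q > 0
Q: (13553/8900)² ÷ (24553/8900) = 183683809/218521700 in (≈ 0.841 in)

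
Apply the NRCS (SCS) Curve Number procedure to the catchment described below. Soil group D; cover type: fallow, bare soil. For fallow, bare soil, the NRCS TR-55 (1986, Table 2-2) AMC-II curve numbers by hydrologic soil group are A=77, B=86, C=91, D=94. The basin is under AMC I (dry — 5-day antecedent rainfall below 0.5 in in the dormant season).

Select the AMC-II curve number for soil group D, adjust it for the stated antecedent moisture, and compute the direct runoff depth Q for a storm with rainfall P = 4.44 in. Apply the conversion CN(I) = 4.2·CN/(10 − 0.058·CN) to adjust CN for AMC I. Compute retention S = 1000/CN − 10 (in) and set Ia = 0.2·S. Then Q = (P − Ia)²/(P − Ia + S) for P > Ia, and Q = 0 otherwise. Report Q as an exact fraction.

Q = 1157292361/382618775 in ≈ 3.025 in

NRCS table: fallow, bare soil, soil group D → CN(II) = 94
Adjust CN=94 to AMC I: 4.2·94/(10 − 0.058·94) → (1974/5) ÷ (1137/250) = 32900/379 ≈ 86.807
Max retention: S = 1000/(32900/379) − 10 = 500/329 in (≈ 1.520 in)
Initial abstraction Ia = S/5 = (500/329)/5 = 100/329 ≈ 0.304 in
P − Ia = 4.440 − 0.304 = 34019/8225 ≈ 4.136 in (> 0, runoff occurs)
Q = (34019/8225)²/((34019/8225) + 500/329) = (1157292361/67650625)/(46519/8225) = 1157292361/382618775 in ≈ 3.025 in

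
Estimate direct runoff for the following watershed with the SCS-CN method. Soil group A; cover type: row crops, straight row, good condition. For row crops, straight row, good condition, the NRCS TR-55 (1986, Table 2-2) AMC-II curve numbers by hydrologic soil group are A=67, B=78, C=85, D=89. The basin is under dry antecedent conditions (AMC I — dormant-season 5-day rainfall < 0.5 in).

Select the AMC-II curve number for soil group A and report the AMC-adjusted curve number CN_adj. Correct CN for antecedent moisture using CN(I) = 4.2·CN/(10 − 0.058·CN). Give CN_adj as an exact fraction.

NRCS table: row crops, straight row, good condition, soil group A → CN(II) = 67
Dry (AMC I): CN(I) = 4.2·67/(10 − 0.058·67) = (1407/5)/(3057/500) = 46900/1019 ≈ 46.026

CN_adj = 46900/1019 ≈ 46.026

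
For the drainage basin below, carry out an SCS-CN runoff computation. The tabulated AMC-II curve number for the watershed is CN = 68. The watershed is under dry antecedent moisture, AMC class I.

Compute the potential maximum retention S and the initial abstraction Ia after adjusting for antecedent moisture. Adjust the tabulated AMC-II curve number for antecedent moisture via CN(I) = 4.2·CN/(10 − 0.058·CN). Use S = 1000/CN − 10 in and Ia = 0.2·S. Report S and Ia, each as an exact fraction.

S = 4000/357 in ≈ 11.204 in; Ia = 800/357 in ≈ 2.241 in

Dry (AMC I): CN(I) = 4.2·68/(10 − 0.058·68) = (1428/5)/(757/125) = 35700/757 ≈ 47.160
Max retention: S = 1000/(35700/757) − 10 = 4000/357 in (≈ 11.204 in)
Ia = 0.2S: 0.2·11.204 = 2.241 in (exactly 800/357)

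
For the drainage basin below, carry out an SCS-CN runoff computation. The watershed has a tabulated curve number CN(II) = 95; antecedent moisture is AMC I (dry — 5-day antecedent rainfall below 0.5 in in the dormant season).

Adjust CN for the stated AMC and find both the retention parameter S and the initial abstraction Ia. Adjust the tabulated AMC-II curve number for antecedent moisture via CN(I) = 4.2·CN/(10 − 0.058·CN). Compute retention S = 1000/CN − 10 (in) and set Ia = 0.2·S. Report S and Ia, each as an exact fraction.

S = 500/399 in ≈ 1.253 in; Ia = 100/399 in ≈ 0.251 in

CN(I) from CN(II)=95: (4.2·95)/(10 − 0.058·95) = 39900/449 ≈ 88.864
S = 1000/(39900/449) − 10 = 500/399 in ≈ 1.253 in
Ia = 0.2S: 0.2·1.253 = 0.251 in (exactly 100/399)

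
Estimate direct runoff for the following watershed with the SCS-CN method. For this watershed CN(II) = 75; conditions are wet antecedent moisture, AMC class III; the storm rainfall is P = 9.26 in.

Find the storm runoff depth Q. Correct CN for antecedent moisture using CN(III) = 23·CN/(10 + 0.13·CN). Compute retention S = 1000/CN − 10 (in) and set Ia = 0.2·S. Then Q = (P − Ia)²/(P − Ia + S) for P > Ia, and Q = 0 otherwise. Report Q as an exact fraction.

CN(III) from CN(II)=75: (23·75)/(10 + 0.13·75) = 6900/79 ≈ 87.342
Max retention: S = 1000/(6900/79) − 10 = 100/69 in (≈ 1.449 in)
Initial abstraction Ia = S/5 = (100/69)/5 = 20/69 ≈ 0.290 in
Excess rainfall: 9.260 − 0.290 = 8.970 in; P > Ia so Q > 0
Q = (30947/3450)²/((30947/3450) + 100/69) = (957716809/11902500)/(35947/3450) = 957716809/124017150 in ≈ 7.722 in

Q = 957716809/124017150 in ≈ 7.722 in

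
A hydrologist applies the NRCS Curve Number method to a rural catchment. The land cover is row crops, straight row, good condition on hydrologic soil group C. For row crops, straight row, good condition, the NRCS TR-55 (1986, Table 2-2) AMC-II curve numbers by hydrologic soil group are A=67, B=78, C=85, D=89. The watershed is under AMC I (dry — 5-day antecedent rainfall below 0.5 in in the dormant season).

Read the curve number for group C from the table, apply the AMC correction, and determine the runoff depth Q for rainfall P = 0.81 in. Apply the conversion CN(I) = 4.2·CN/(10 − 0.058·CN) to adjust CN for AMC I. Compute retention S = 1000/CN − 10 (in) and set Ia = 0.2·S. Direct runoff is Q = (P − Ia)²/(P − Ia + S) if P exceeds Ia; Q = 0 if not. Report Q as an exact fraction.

NRCS table: row crops, straight row, good condition, soil group C → CN(II) = 85
Dry (AMC I): CN(I) = 4.2·85/(10 − 0.058·85) = 357/(507/100) = 11900/169 ≈ 70.414
Retention S: 1000/CN − 10 with CN=70.414 → S = 500/119 ≈ 4.202 in
Ia = 0.2·(500/119) = 100/119 in ≈ 0.840 in
P = 0.810 ≤ Ia = 0.840 in: entire storm abstracted, Q = 0.

Q = 0 in ≈ 0.000 in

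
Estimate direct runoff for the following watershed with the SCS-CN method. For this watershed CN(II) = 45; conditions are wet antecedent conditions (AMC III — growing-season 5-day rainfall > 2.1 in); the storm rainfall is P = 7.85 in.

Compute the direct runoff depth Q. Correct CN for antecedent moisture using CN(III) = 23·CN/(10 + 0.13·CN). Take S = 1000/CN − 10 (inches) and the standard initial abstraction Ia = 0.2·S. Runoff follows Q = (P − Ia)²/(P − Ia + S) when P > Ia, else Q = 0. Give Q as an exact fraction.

Adjust CN=45 to AMC III: 23·45/(10 + 0.13·45) → 1035 ÷ (317/20) = 20700/317 ≈ 65.300
Retention S: 1000/CN − 10 with CN=65.300 → S = 1100/207 ≈ 5.314 in
Ia = 0.2S: 0.2·5.314 = 1.063 in (exactly 220/207)
P − Ia = 7.850 − 1.063 = 28099/4140 ≈ 6.787 in (> 0, runoff occurs)
Q = (28099/4140)²/((28099/4140) + 1100/207) = (789553801/17139600)/(50099/4140) = 789553801/207409860 in ≈ 3.807 in

Q = 789553801/207409860 in ≈ 3.807 in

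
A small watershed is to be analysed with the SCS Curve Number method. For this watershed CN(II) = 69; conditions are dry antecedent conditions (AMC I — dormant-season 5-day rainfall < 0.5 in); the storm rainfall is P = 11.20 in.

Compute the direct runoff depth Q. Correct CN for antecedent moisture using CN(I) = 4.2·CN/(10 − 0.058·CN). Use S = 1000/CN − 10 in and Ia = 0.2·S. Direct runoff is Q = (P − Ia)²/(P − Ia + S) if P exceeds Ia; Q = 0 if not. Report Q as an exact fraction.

Q = 538641842/129634785 in ≈ 4.155 in

Dry (AMC I): CN(I) = 4.2·69/(10 − 0.058·69) = (1449/5)/(2999/500) = 144900/2999 ≈ 48.316
S = 1000/(144900/2999) − 10 = 15500/1449 in ≈ 10.697 in
Ia = 0.2·(15500/1449) = 3100/1449 in ≈ 2.139 in
Since P=11.200 > Ia=2.139: effective rainfall P−Ia = 65644/7245 in
Q: (65644/7245)² ÷ (143144/7245) = 538641842/129634785 in (≈ 4.155 in)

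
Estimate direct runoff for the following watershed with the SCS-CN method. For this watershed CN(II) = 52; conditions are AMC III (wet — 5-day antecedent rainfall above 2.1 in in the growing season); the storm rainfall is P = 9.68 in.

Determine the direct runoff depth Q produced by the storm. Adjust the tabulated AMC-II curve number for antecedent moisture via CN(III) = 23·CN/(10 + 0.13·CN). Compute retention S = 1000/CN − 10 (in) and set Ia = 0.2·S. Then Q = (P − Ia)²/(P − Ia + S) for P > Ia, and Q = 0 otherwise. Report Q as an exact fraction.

Q = 2201692082/360138025 in ≈ 6.113 in

Adjust CN=52 to AMC III: 23·52/(10 + 0.13·52) → 1196 ÷ (419/25) = 29900/419 ≈ 71.360
Max retention: S = 1000/(29900/419) − 10 = 1200/299 in (≈ 4.013 in)
Initial abstraction Ia = S/5 = (1200/299)/5 = 240/299 ≈ 0.803 in
Excess rainfall: 9.680 − 0.803 = 8.877 in; P > Ia so Q > 0
Q: (66358/7475)² ÷ (96358/7475) = 2201692082/360138025 in (≈ 6.113 in)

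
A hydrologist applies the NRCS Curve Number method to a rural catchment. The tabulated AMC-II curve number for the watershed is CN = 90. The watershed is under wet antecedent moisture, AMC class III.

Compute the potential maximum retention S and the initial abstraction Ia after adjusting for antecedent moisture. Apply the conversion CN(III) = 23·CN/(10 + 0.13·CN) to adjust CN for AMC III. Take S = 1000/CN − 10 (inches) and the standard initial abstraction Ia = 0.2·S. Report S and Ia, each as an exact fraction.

CN(III) from CN(II)=90: (23·90)/(10 + 0.13·90) = 20700/217 ≈ 95.392
S = 1000/(20700/217) − 10 = 100/207 in ≈ 0.483 in
Initial abstraction Ia = S/5 = (100/207)/5 = 20/207 ≈ 0.097 in

S = 100/207 in ≈ 0.483 in; Ia = 20/207 in ≈ 0.097 in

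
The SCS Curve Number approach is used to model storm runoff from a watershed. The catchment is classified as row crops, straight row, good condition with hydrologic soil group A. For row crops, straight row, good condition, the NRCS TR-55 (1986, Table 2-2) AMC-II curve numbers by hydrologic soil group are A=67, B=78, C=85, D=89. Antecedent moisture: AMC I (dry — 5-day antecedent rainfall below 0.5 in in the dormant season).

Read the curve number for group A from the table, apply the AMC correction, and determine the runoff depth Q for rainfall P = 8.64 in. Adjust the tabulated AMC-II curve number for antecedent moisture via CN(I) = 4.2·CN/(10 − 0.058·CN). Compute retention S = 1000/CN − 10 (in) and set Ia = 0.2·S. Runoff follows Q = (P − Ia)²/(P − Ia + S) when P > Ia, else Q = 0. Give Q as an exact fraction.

Q = 680878802/309692425 in ≈ 2.199 in

NRCS table: row crops, straight row, good condition, soil group A → CN(II) = 67
CN(I) from CN(II)=67: (4.2·67)/(10 − 0.058·67) = 46900/1019 ≈ 46.026
S = 1000/(46900/1019) − 10 = 5500/469 in ≈ 11.727 in
Ia = 0.2·(5500/469) = 1100/469 in ≈ 2.345 in
Excess rainfall: 8.640 − 2.345 = 6.295 in; P > Ia so Q > 0
Q = (73804/11725)²/((73804/11725) + 5500/469) = (5447030416/137475625)/(211304/11725) = 680878802/309692425 in ≈ 2.199 in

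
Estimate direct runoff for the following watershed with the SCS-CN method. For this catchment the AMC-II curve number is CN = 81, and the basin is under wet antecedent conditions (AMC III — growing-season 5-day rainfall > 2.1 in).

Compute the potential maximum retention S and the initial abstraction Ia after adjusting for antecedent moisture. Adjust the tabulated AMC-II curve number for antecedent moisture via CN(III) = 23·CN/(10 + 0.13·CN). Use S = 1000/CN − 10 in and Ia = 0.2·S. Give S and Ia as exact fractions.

Adjust CN=81 to AMC III: 23·81/(10 + 0.13·81) → 1863 ÷ (2053/100) = 186300/2053 ≈ 90.745
Retention S: 1000/CN − 10 with CN=90.745 → S = 1900/1863 ≈ 1.020 in
Ia = 0.2·(1900/1863) = 380/1863 in ≈ 0.204 in

S = 1900/1863 in ≈ 1.020 in; Ia = 380/1863 in ≈ 0.204 in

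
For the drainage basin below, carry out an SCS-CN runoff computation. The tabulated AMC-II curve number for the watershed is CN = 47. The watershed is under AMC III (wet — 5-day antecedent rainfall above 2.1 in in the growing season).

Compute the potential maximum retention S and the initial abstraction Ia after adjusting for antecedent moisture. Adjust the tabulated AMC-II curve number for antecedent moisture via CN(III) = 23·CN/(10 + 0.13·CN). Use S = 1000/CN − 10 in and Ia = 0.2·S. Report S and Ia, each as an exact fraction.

Wet (AMC III): CN(III) = 23·47/(10 + 0.13·47) = 1081/(1611/100) = 108100/1611 ≈ 67.101
Max retention: S = 1000/(108100/1611) − 10 = 5300/1081 in (≈ 4.903 in)
Initial abstraction Ia = S/5 = (5300/1081)/5 = 1060/1081 ≈ 0.981 in

S = 5300/1081 in ≈ 4.903 in; Ia = 1060/1081 in ≈ 0.981 in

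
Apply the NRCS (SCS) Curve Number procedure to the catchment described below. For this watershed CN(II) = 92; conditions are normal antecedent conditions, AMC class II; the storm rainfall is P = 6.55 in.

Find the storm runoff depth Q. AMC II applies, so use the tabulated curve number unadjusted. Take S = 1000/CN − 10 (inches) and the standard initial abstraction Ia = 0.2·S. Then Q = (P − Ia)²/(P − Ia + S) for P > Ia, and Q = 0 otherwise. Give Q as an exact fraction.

Average conditions: CN = 92 (no AMC adjustment).
Max retention: S = 1000/92 − 10 = 20/23 in (≈ 0.870 in)
Initial abstraction Ia = S/5 = (20/23)/5 = 4/23 ≈ 0.174 in
Excess rainfall: 6.550 − 0.174 = 6.376 in; P > Ia so Q > 0
Q: (2933/460)² ÷ (3333/460) = 8602489/1533180 in (≈ 5.611 in)

Q = 8602489/1533180 in ≈ 5.611 in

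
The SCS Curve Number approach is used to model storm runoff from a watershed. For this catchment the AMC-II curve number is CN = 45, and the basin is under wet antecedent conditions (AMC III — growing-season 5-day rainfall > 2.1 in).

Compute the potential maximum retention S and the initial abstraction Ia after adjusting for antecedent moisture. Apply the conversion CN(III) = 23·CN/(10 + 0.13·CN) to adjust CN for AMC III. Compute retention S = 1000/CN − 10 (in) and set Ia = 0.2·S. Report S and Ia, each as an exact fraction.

S = 1100/207 in ≈ 5.314 in; Ia = 220/207 in ≈ 1.063 in

Wet (AMC III): CN(III) = 23·45/(10 + 0.13·45) = 1035/(317/20) = 20700/317 ≈ 65.300
Retention S: 1000/CN − 10 with CN=65.300 → S = 1100/207 ≈ 5.314 in
Ia = 0.2·(1100/207) = 220/207 in ≈ 1.063 in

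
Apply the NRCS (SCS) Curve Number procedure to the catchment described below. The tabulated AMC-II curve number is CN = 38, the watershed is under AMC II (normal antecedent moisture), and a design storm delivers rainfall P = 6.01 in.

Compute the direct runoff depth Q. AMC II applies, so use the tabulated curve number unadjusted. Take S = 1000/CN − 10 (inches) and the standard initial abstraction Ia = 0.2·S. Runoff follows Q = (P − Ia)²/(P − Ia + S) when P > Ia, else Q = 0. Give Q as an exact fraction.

CN(II) = 38; AMC II needs no correction.
Retention S: 1000/CN − 10 with CN=38.000 → S = 310/19 ≈ 16.316 in
Ia = 0.2·(310/19) = 62/19 in ≈ 3.263 in
Excess rainfall: 6.010 − 3.263 = 2.747 in; P > Ia so Q > 0
Runoff Q = (P−Ia)²/(P−Ia+S) = (2.747)²/(2.747+16.316) = 27237961/68816100 ≈ 0.396 in

Q = 27237961/68816100 in ≈ 0.396 in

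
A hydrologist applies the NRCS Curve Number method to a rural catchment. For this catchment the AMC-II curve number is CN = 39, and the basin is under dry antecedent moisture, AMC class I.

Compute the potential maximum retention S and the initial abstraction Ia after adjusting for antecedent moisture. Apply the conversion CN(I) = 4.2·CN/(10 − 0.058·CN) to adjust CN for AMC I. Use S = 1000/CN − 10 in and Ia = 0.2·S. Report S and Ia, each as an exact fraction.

S = 30500/819 in ≈ 37.241 in; Ia = 6100/819 in ≈ 7.448 in

Dry (AMC I): CN(I) = 4.2·39/(10 − 0.058·39) = (819/5)/(3869/500) = 81900/3869 ≈ 21.168
S = 1000/(81900/3869) − 10 = 30500/819 in ≈ 37.241 in
Initial abstraction Ia = S/5 = (30500/819)/5 = 6100/819 ≈ 7.448 in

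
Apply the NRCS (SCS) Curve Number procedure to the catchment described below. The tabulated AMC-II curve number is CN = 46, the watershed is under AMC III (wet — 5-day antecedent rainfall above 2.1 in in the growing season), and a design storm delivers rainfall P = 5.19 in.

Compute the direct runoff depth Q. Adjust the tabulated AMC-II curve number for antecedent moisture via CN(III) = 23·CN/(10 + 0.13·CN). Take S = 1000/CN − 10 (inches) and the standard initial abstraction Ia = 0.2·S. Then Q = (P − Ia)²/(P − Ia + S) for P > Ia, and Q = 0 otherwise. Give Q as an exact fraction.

CN(III) from CN(II)=46: (23·46)/(10 + 0.13·46) = 52900/799 ≈ 66.208
S = 1000/(52900/799) − 10 = 2700/529 in ≈ 5.104 in
Initial abstraction Ia = S/5 = (2700/529)/5 = 540/529 ≈ 1.021 in
P − Ia = 5.190 − 1.021 = 220551/52900 ≈ 4.169 in (> 0, runoff occurs)
Q: (220551/52900)² ÷ (490551/52900) = 16214247867/8650049300 in (≈ 1.874 in)

Q = 16214247867/8650049300 in ≈ 1.874 in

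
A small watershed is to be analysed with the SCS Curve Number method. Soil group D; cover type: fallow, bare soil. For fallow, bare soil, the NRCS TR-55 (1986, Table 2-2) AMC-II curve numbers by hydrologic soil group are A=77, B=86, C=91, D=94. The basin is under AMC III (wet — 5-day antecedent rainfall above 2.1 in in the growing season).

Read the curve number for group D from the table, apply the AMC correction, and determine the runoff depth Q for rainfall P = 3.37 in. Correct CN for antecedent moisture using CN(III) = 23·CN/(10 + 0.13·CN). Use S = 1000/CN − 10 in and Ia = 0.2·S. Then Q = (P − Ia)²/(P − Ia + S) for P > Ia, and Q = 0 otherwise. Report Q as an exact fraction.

Q = 128376740209/41974905700 in ≈ 3.058 in

NRCS table: fallow, bare soil, soil group D → CN(II) = 94
CN(III) from CN(II)=94: (23·94)/(10 + 0.13·94) = 108100/1111 ≈ 97.300
Retention S: 1000/CN − 10 with CN=97.300 → S = 300/1081 ≈ 0.278 in
Ia = 0.2·(300/1081) = 60/1081 in ≈ 0.056 in
Since P=3.370 > Ia=0.056: effective rainfall P−Ia = 358297/108100 in
Q: (358297/108100)² ÷ (388297/108100) = 128376740209/41974905700 in (≈ 3.058 in)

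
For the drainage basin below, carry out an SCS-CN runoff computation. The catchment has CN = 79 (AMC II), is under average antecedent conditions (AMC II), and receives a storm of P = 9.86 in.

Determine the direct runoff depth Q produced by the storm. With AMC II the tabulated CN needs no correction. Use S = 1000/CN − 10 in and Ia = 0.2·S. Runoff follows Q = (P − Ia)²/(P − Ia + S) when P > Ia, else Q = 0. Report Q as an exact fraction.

Q = 1357701409/187020650 in ≈ 7.260 in

CN(II) = 79; AMC II needs no correction.
Max retention: S = 1000/79 − 10 = 210/79 in (≈ 2.658 in)
Ia = 0.2S: 0.2·2.658 = 0.532 in (exactly 42/79)
Excess rainfall: 9.860 − 0.532 = 9.328 in; P > Ia so Q > 0
Runoff Q = (P−Ia)²/(P−Ia+S) = (9.328)²/(9.328+2.658) = 1357701409/187020650 ≈ 7.260 in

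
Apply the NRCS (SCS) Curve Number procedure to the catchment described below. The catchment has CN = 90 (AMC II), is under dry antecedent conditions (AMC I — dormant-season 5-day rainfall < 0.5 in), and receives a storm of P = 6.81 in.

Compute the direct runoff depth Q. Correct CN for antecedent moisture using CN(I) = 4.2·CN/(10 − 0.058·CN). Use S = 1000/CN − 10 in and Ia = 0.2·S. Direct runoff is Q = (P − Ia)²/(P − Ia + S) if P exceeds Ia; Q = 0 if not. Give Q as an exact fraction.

Q = 14091826681/3188600100 in ≈ 4.419 in

CN(I) from CN(II)=90: (4.2·90)/(10 − 0.058·90) = 18900/239 ≈ 79.079
Retention S: 1000/CN − 10 with CN=79.079 → S = 500/189 ≈ 2.646 in
Initial abstraction Ia = S/5 = (500/189)/5 = 100/189 ≈ 0.529 in
Since P=6.810 > Ia=0.529: effective rainfall P−Ia = 118709/18900 in
Q = (118709/18900)²/((118709/18900) + 500/189) = (14091826681/357210000)/(168709/18900) = 14091826681/3188600100 in ≈ 4.419 in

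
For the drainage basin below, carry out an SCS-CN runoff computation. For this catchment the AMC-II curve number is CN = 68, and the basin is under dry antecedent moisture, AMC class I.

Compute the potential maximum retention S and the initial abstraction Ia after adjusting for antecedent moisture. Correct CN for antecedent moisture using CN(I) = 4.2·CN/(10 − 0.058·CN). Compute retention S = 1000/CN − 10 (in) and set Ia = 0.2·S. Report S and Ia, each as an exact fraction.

S = 4000/357 in ≈ 11.204 in; Ia = 800/357 in ≈ 2.241 in

Adjust CN=68 to AMC I: 4.2·68/(10 − 0.058·68) → (1428/5) ÷ (757/125) = 35700/757 ≈ 47.160
Max retention: S = 1000/(35700/757) − 10 = 4000/357 in (≈ 11.204 in)
Ia = 0.2·(4000/357) = 800/357 in ≈ 2.241 in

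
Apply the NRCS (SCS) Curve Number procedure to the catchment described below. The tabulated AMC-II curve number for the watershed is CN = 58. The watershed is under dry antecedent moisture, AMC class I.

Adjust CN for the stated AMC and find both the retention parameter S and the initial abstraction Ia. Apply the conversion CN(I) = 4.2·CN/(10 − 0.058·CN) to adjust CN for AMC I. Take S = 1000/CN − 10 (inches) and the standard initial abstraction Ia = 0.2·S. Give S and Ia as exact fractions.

S = 500/29 in ≈ 17.241 in; Ia = 100/29 in ≈ 3.448 in

CN(I) from CN(II)=58: (4.2·58)/(10 − 0.058·58) = 2900/79 ≈ 36.709
Max retention: S = 1000/(2900/79) − 10 = 500/29 in (≈ 17.241 in)
Ia = 0.2·(500/29) = 100/29 in ≈ 3.448 in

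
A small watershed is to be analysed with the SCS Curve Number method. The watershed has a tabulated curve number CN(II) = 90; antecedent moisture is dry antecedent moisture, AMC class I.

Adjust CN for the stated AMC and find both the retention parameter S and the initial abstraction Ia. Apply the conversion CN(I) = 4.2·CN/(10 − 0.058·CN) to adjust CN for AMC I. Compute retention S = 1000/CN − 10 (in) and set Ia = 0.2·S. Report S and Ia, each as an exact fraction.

S = 500/189 in ≈ 2.646 in; Ia = 100/189 in ≈ 0.529 in

Dry (AMC I): CN(I) = 4.2·90/(10 − 0.058·90) = 378/(239/50) = 18900/239 ≈ 79.079
Retention S: 1000/CN − 10 with CN=79.079 → S = 500/189 ≈ 2.646 in
Ia = 0.2S: 0.2·2.646 = 0.529 in (exactly 100/189)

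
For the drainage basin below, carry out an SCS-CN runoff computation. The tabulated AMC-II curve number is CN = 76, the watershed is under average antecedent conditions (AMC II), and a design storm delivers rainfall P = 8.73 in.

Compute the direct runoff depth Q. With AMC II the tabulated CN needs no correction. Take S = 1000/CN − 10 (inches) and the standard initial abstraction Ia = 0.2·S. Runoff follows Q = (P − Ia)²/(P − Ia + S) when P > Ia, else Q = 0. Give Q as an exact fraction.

Average conditions: CN = 76 (no AMC adjustment).
Max retention: S = 1000/76 − 10 = 60/19 in (≈ 3.158 in)
Initial abstraction Ia = S/5 = (60/19)/5 = 12/19 ≈ 0.632 in
P − Ia = 8.730 − 0.632 = 15387/1900 ≈ 8.098 in (> 0, runoff occurs)
Q = (15387/1900)²/((15387/1900) + 60/19) = (236759769/3610000)/(21387/1900) = 78919923/13545100 in ≈ 5.826 in

Q = 78919923/13545100 in ≈ 5.826 in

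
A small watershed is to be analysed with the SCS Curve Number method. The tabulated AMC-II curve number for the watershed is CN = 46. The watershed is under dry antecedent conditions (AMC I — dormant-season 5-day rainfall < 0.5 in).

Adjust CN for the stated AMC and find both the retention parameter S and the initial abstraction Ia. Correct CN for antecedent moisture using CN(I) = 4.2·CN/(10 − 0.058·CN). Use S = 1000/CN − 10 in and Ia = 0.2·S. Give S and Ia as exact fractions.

Adjust CN=46 to AMC I: 4.2·46/(10 − 0.058·46) → (966/5) ÷ (1833/250) = 16100/611 ≈ 26.350
Max retention: S = 1000/(16100/611) − 10 = 4500/161 in (≈ 27.950 in)
Ia = 0.2·(4500/161) = 900/161 in ≈ 5.590 in

S = 4500/161 in ≈ 27.950 in; Ia = 900/161 in ≈ 5.590 in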